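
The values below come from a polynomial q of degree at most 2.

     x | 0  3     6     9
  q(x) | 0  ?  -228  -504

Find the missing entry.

-60

On equispaced nodes a degree-2 polynomial has vanishing third forward difference, so
  - q(0) + 3·q(3) - 3·q(6) + q(9) = 0.
Substituting the known values and solving for q(3):
  3·q(3) = -180
  q(3) = -60.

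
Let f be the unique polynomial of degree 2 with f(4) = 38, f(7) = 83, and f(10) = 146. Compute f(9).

123

Write f(n) = an^2 + bn + c. Substituting each data point gives a linear system:
  16a + 4b + c = 38
  49a + 7b + c = 83
  100a + 10b + c = 146
Solving the system yields a = 1, b = 4, c = 6.
So f(n) = n^2 + 4n + 6.
Then f(9) = 123.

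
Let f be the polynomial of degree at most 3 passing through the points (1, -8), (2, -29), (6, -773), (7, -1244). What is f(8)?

-1877

Write f(t) = at^3 + bt^2 + ct + d. Substituting each data point gives a linear system:
  a + b + c + d = -8
  8a + 4b + 2c + d = -29
  216a + 36b + 6c + d = -773
  343a + 49b + 7c + d = -1244
Solving the system yields a = -4, b = 3, c = -2, d = -5.
So f(t) = -4t^3 + 3t^2 - 2t - 5.
Then f(8) = -1877.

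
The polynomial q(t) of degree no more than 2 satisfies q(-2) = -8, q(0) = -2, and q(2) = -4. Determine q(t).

Write q(t) = at^2 + bt + c. Substituting each data point gives a linear system:
  4a - 2b + c = -8
  c = -2
  4a + 2b + c = -4
Solving the system yields a = -1, b = 1, c = -2.
So q(t) = -t² + t - 2.
Check: q(0) = -2. ✓

q(t) = -t^2 + t - 2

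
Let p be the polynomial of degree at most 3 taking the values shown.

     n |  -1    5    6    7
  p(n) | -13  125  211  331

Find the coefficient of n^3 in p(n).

1

Write p(n) = an^3 + bn^2 + cn + d. Substituting each data point gives a linear system:
  -a + b - c + d = -13
  125a + 25b + 5c + d = 125
  216a + 36b + 6c + d = 211
  343a + 49b + 7c + d = 331
Solving the system yields a = 1, b = -1, c = 6, d = -5.
So p(n) = n^3 - n^2 + 6n - 5.
The leading coefficient is 1.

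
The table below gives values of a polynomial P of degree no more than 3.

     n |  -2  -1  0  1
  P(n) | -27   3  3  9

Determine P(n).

P(n) = 6n^3 + 3n^2 - 3n + 3

Write P(n) = an^3 + bn^2 + cn + d. Substituting each data point gives a linear system:
  -8a + 4b - 2c + d = -27
  -a + b - c + d = 3
  d = 3
  a + b + c + d = 9
Solving the system yields a = 6, b = 3, c = -3, d = 3.
So P(n) = 6n^3 + 3n^2 - 3n + 3.
Check: P(0) = 3. ✓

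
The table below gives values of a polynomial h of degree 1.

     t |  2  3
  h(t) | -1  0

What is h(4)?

Write h(t) = at + b. Substituting each data point gives a linear system:
  2a + b = -1
  3a + b = 0
Solving the system yields a = 1, b = -3.
So h(t) = t - 3.
Then h(4) = 1.

1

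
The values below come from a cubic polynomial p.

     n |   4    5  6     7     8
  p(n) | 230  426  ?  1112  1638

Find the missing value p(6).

On equispaced nodes a degree-3 polynomial has vanishing fourth forward difference, so
  p(4) - 4·p(5) + 6·p(6) - 4·p(7) + p(8) = 0.
Substituting the known values and solving for p(6):
  6·p(6) = 4284
  p(6) = 714.

714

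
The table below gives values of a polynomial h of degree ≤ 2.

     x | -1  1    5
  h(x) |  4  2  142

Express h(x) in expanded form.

Write h(x) = ax^2 + bx + c. Substituting each data point gives a linear system:
  a - b + c = 4
  a + b + c = 2
  25a + 5b + c = 142
Solving the system yields a = 6, b = -1, c = -3.
So h(x) = 6x² - x - 3.
Check: h(-1) = 4. ✓

h(x) = 6x^2 - x - 3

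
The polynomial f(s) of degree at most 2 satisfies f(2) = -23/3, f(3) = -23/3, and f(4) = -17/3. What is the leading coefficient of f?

Write f(s) = as^2 + bs + c. Substituting each data point gives a linear system:
  4a + 2b + c = -23/3
  9a + 3b + c = -23/3
  16a + 4b + c = -17/3
Solving the system yields a = 1, b = -5, c = -5/3.
So f(s) = s^2 - 5s - 5/3.
The leading coefficient is 1.

1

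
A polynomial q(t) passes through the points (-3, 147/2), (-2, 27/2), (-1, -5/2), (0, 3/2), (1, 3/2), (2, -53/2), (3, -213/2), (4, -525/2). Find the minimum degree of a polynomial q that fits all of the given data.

Forward differences of the values at t = -3, -2, -1, 0, 1, 2, 3, 4:
  q  : 147/2  27/2  -5/2  3/2  3/2  -53/2  -213/2  -525/2
  Δ  : -60  -16  4  0  -28  -80  -156
  Δ^2: 44  20  -4  -28  -52  -76
  Δ^3: -24  -24  -24  -24  -24
  Δ^4: 0  0  0  0
  Δ^5: 0  0  0
  Δ^6: 0  0
  Δ^7: 0
The third differences are constant (-24) and nonzero, while all higher differences vanish, so the minimal degree is 3.

3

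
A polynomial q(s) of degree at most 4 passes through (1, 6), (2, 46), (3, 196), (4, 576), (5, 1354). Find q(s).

q(s) = 2s^4 + 5s^2 - 5s + 4

Using the Lagrange interpolation formula with nodes 1, 2, 3, 4, 5:
  L_0(s) = (s - 2)(s - 3)(s - 4)(s - 5) / 24
  L_1(s) = (s - 1)(s - 3)(s - 4)(s - 5) / -6
  L_2(s) = (s - 1)(s - 2)(s - 4)(s - 5) / 4
  L_3(s) = (s - 1)(s - 2)(s - 3)(s - 5) / -6
  L_4(s) = (s - 1)(s - 2)(s - 3)(s - 4) / 24
Then q(s) = 6·L_0(s) + 46·L_1(s) + 196·L_2(s) + 576·L_3(s) + 1354·L_4(s).
Expanding and collecting terms gives q(s) = 2s^4 + 5s^2 - 5s + 4.
Check: q(2) = 46. ✓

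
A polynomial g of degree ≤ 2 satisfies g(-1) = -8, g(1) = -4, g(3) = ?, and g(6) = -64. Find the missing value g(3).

-16

The 3 known points determine the degree-2 polynomial uniquely.
Write g(t) = at^2 + bt + c. Substituting each data point gives a linear system:
  a - b + c = -8
  a + b + c = -4
  36a + 6b + c = -64
Solving the system yields a = -2, b = 2, c = -4.
So g(t) = -2t^2 + 2t - 4.
Then g(3) = -16.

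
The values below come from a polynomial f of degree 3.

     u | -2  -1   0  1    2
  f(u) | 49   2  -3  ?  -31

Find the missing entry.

-2

The 4 known points determine the degree-3 polynomial uniquely.
Write f(u) = au^3 + bu^2 + cu + d. Substituting each data point gives a linear system:
  -8a + 4b - 2c + d = 49
  -a + b - c + d = 2
  d = -3
  8a + 4b + 2c + d = -31
Solving the system yields a = -6, b = 3, c = 4, d = -3.
So f(u) = -6u^3 + 3u^2 + 4u - 3.
Then f(1) = -2.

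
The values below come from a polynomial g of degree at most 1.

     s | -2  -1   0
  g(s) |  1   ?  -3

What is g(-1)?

-1

The 2 known points determine the degree-1 polynomial uniquely.
Write g(s) = as + b. Substituting each data point gives a linear system:
  -2a + b = 1
  b = -3
Solving the system yields a = -2, b = -3.
So g(s) = -2s - 3.
Then g(-1) = -1.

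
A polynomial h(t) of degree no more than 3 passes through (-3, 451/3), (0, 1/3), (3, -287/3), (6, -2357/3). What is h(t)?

Using the Lagrange interpolation formula with nodes -3, 0, 3, 6:
  L_0(t) = t(t - 3)(t - 6) / -162
  L_1(t) = (t + 3)(t - 3)(t - 6) / 54
  L_2(t) = (t + 3)t(t - 6) / -54
  L_3(t) = (t + 3)t(t - 3) / 162
Then h(t) = 451/3·L_0(t) + 1/3·L_1(t) - 287/3·L_2(t) - 2357/3·L_3(t).
Expanding and collecting terms gives h(t) = -4t^3 + 3t^2 - 5t + 1/3.
Check: h(-3) = 451/3. ✓

h(t) = -4t^3 + 3t^2 - 5t + 1/3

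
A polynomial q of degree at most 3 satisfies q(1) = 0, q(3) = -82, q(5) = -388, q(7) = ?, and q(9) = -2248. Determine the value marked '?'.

On equispaced nodes a degree-3 polynomial has vanishing fourth forward difference, so
  q(1) - 4·q(3) + 6·q(5) - 4·q(7) + q(9) = 0.
Substituting the known values and solving for q(7):
  -4·q(7) = 4248
  q(7) = -1062.

-1062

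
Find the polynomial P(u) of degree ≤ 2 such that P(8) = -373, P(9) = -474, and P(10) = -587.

Using the Lagrange interpolation formula with nodes 8, 9, 10:
  L_0(u) = (u - 9)(u - 10) / 2
  L_1(u) = (u - 8)(u - 10) / -1
  L_2(u) = (u - 8)(u - 9) / 2
Then P(u) = -373·L_0(u) - 474·L_1(u) - 587·L_2(u).
Expanding and collecting terms gives P(u) = -6u² + u + 3.
Check: P(10) = -587. ✓

P(u) = -6u^2 + u + 3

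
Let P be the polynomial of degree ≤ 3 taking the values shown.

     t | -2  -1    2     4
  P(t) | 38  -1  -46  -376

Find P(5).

Using the Lagrange interpolation formula with nodes -2, -1, 2, 4:
  L_0(t) = (t + 1)(t - 2)(t - 4) / -24
  L_1(t) = (t + 2)(t - 2)(t - 4) / 15
  L_2(t) = (t + 2)(t + 1)(t - 4) / -24
  L_3(t) = (t + 2)(t + 1)(t - 2) / 60
Then P(t) = 38·L_0(t) - 1·L_1(t) - 46·L_2(t) - 376·L_3(t).
Expanding and collecting terms gives P(t) = -6t^3 + 3t - 4.
Evaluating at t = 5: P(5) = -739.

-739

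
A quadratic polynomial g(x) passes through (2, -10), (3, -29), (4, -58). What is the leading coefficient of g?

-5

Write g(x) = ax^2 + bx + c. Substituting each data point gives a linear system:
  4a + 2b + c = -10
  9a + 3b + c = -29
  16a + 4b + c = -58
Solving the system yields a = -5, b = 6, c = -2.
So g(x) = -5x^2 + 6x - 2.
The leading coefficient is -5.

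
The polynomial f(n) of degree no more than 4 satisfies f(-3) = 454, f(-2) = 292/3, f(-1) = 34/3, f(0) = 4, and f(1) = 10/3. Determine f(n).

f(n) = 5n^4 - 2n^3 - (5/3)n^2 - 2n + 4

Write f(n) = an^4 + bn^3 + cn^2 + dn + e. Substituting each data point gives a linear system:
  81a - 27b + 9c - 3d + e = 454
  16a - 8b + 4c - 2d + e = 292/3
  a - b + c - d + e = 34/3
  e = 4
  a + b + c + d + e = 10/3
Solving the system yields a = 5, b = -2, c = -5/3, d = -2, e = 4.
So f(n) = 5n^4 - 2n^3 - (5/3)n^2 - 2n + 4.
Check: f(0) = 4. ✓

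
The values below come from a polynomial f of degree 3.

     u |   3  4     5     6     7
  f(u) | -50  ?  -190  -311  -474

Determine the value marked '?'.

-105

On equispaced nodes a degree-3 polynomial has vanishing fourth forward difference, so
  f(3) - 4·f(4) + 6·f(5) - 4·f(6) + f(7) = 0.
Substituting the known values and solving for f(4):
  -4·f(4) = 420
  f(4) = -105.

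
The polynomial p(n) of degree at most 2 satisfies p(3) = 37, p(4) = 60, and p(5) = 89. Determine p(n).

p(n) = 3n^2 + 2n + 4

Using the Lagrange interpolation formula with nodes 3, 4, 5:
  L_0(n) = (n - 4)(n - 5) / 2
  L_1(n) = (n - 3)(n - 5) / -1
  L_2(n) = (n - 3)(n - 4) / 2
Then p(n) = 37·L_0(n) + 60·L_1(n) + 89·L_2(n).
Expanding and collecting terms gives p(n) = 3n^2 + 2n + 4.
Check: p(4) = 60. ✓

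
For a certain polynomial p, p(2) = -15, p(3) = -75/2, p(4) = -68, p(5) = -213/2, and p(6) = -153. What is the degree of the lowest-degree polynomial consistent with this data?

Forward differences of the values at t = 2, 3, 4, 5, 6:
  p  : -15  -75/2  -68  -213/2  -153
  Δ  : -45/2  -61/2  -77/2  -93/2
  Δ^2: -8  -8  -8
  Δ^3: 0  0
  Δ^4: 0
The second differences are constant (-8) and nonzero, while all higher differences vanish, so the minimal degree is 2.

2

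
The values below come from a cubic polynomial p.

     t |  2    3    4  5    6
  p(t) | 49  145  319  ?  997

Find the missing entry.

595

On equispaced nodes a degree-3 polynomial has vanishing fourth forward difference, so
  p(2) - 4·p(3) + 6·p(4) - 4·p(5) + p(6) = 0.
Substituting the known values and solving for p(5):
  -4·p(5) = -2380
  p(5) = 595.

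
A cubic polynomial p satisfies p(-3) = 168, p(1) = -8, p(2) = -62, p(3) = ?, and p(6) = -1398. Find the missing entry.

The 4 known points determine the degree-3 polynomial uniquely.
Write p(t) = at^3 + bt^2 + ct + d. Substituting each data point gives a linear system:
  -27a + 9b - 3c + d = 168
  a + b + c + d = -8
  8a + 4b + 2c + d = -62
  216a + 36b + 6c + d = -1398
Solving the system yields a = -6, b = -2, c = -6, d = 6.
So p(t) = -6t^3 - 2t^2 - 6t + 6.
Then p(3) = -192.

-192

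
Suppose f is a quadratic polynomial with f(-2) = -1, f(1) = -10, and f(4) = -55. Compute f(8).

-171

Using the Lagrange interpolation formula with nodes -2, 1, 4:
  L_0(t) = (t - 1)(t - 4) / 18
  L_1(t) = (t + 2)(t - 4) / -9
  L_2(t) = (t + 2)(t - 1) / 18
Then f(t) = -1·L_0(t) - 10·L_1(t) - 55·L_2(t).
Expanding and collecting terms gives f(t) = -2t^2 - 5t - 3.
Evaluating at t = 8: f(8) = -171.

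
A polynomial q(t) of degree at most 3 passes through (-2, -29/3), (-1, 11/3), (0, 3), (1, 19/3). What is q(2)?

Write q(t) = at^3 + bt^2 + ct + d. Substituting each data point gives a linear system:
  -8a + 4b - 2c + d = -29/3
  -a + b - c + d = 11/3
  d = 3
  a + b + c + d = 19/3
Solving the system yields a = 3, b = 2, c = -5/3, d = 3.
So q(t) = 3t³ + 2t² - (5/3)t + 3.
Then q(2) = 95/3.

95/3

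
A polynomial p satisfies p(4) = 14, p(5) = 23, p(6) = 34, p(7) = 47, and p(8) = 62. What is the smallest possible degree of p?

2

Forward differences of the values at n = 4, 5, 6, 7, 8:
  p  : 14  23  34  47  62
  Δ  : 9  11  13  15
  Δ^2: 2  2  2
  Δ^3: 0  0
  Δ^4: 0
The second differences are constant (2) and nonzero, while all higher differences vanish, so the minimal degree is 2.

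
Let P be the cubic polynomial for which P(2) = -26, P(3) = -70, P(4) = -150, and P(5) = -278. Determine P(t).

Write P(t) = at^3 + bt^2 + ct + d. Substituting each data point gives a linear system:
  8a + 4b + 2c + d = -26
  27a + 9b + 3c + d = -70
  64a + 16b + 4c + d = -150
  125a + 25b + 5c + d = -278
Solving the system yields a = -2, b = 0, c = -6, d = 2.
So P(t) = -2t^3 - 6t + 2.
Check: P(2) = -26. ✓

P(t) = -2t^3 - 6t + 2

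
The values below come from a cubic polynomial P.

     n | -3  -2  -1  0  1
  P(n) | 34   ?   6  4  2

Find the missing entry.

14

The 4 known points determine the degree-3 polynomial uniquely.
Write P(n) = an^3 + bn^2 + cn + d. Substituting each data point gives a linear system:
  -27a + 9b - 3c + d = 34
  -a + b - c + d = 6
  d = 4
  a + b + c + d = 2
Solving the system yields a = -1, b = 0, c = -1, d = 4.
So P(n) = -n^3 - n + 4.
Then P(-2) = 14.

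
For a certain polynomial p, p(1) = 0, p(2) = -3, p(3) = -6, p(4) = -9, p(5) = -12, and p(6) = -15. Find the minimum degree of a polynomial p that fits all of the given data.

Forward differences of the values at u = 1, 2, 3, 4, 5, 6:
  p  : 0  -3  -6  -9  -12  -15
  Δ  : -3  -3  -3  -3  -3
  Δ^2: 0  0  0  0
  Δ^3: 0  0  0
  Δ^4: 0  0
  Δ^5: 0
The first differences are constant (-3) and nonzero, while all higher differences vanish, so the minimal degree is 1.

1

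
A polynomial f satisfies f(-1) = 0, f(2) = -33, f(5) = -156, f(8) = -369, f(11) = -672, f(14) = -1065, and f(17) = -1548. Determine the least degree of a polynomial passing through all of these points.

Forward differences of the values at u = -1, 2, 5, 8, 11, 14, 17:
  f  : 0  -33  -156  -369  -672  -1065  -1548
  Δ  : -33  -123  -213  -303  -393  -483
  Δ^2: -90  -90  -90  -90  -90
  Δ^3: 0  0  0  0
  Δ^4: 0  0  0
  Δ^5: 0  0
  Δ^6: 0
The second differences are constant (-90) and nonzero, while all higher differences vanish, so the minimal degree is 2.

2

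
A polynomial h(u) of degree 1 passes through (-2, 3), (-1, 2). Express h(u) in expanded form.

Write h(u) = au + b. Substituting each data point gives a linear system:
  -2a + b = 3
  -a + b = 2
Solving the system yields a = -1, b = 1.
So h(u) = -u + 1.
Check: h(-2) = 3. ✓

h(u) = -u + 1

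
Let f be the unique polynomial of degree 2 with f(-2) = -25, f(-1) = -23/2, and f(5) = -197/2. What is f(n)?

f(n) = -4n^2 + (3/2)n - 6

Using the Lagrange interpolation formula with nodes -2, -1, 5:
  L_0(n) = (n + 1)(n - 5) / 7
  L_1(n) = (n + 2)(n - 5) / -6
  L_2(n) = (n + 2)(n + 1) / 42
Then f(n) = -25·L_0(n) - 23/2·L_1(n) - 197/2·L_2(n).
Expanding and collecting terms gives f(n) = -4n^2 + (3/2)n - 6.
Check: f(-1) = -23/2. ✓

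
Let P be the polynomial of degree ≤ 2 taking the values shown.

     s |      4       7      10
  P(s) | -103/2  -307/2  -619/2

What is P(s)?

Write P(s) = as^2 + bs + c. Substituting each data point gives a linear system:
  16a + 4b + c = -103/2
  49a + 7b + c = -307/2
  100a + 10b + c = -619/2
Solving the system yields a = -3, b = -1, c = 1/2.
So P(s) = -3s^2 - s + 1/2.
Check: P(10) = -619/2. ✓

P(s) = -3s^2 - s + 1/2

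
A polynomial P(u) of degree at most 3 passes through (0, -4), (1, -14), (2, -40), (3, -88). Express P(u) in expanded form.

Using the Lagrange interpolation formula with nodes 0, 1, 2, 3:
  L_0(u) = (u - 1)(u - 2)(u - 3) / -6
  L_1(u) = u(u - 2)(u - 3) / 2
  L_2(u) = u(u - 1)(u - 3) / -2
  L_3(u) = u(u - 1)(u - 2) / 6
Then P(u) = -4·L_0(u) - 14·L_1(u) - 40·L_2(u) - 88·L_3(u).
Expanding and collecting terms gives P(u) = -u³ - 5u² - 4u - 4.
Check: P(1) = -14. ✓

P(u) = -u^3 - 5u^2 - 4u - 4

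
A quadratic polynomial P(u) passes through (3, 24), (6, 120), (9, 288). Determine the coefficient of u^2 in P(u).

Write P(u) = au^2 + bu + c. Substituting each data point gives a linear system:
  9a + 3b + c = 24
  36a + 6b + c = 120
  81a + 9b + c = 288
Solving the system yields a = 4, b = -4, c = 0.
So P(u) = 4u^2 - 4u.
The leading coefficient is 4.

4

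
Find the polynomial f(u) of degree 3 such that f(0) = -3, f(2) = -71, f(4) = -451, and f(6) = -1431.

Using the Lagrange interpolation formula with nodes 0, 2, 4, 6:
  L_0(u) = (u - 2)(u - 4)(u - 6) / -48
  L_1(u) = u(u - 4)(u - 6) / 16
  L_2(u) = u(u - 2)(u - 6) / -16
  L_3(u) = u(u - 2)(u - 4) / 48
Then f(u) = -3·L_0(u) - 71·L_1(u) - 451·L_2(u) - 1431·L_3(u).
Expanding and collecting terms gives f(u) = -6u^3 - 3u^2 - 4u - 3.
Check: f(2) = -71. ✓

f(u) = -6u^3 - 3u^2 - 4u - 3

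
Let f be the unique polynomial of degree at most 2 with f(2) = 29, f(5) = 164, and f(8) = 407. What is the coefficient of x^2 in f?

Write f(x) = ax^2 + bx + c. Substituting each data point gives a linear system:
  4a + 2b + c = 29
  25a + 5b + c = 164
  64a + 8b + c = 407
Solving the system yields a = 6, b = 3, c = -1.
So f(x) = 6x^2 + 3x - 1.
The leading coefficient is 6.

6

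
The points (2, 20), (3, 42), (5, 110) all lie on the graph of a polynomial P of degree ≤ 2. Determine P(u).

P(u) = 4u^2 + 2u

Write P(u) = au^2 + bu + c. Substituting each data point gives a linear system:
  4a + 2b + c = 20
  9a + 3b + c = 42
  25a + 5b + c = 110
Solving the system yields a = 4, b = 2, c = 0.
So P(u) = 4u^2 + 2u.
Check: P(5) = 110. ✓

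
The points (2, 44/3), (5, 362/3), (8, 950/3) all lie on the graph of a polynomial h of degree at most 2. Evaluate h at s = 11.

Using the Lagrange interpolation formula with nodes 2, 5, 8:
  L_0(s) = (s - 5)(s - 8) / 18
  L_1(s) = (s - 2)(s - 8) / -9
  L_2(s) = (s - 2)(s - 5) / 18
Then h(s) = 44/3·L_0(s) + 362/3·L_1(s) + 950/3·L_2(s).
Expanding and collecting terms gives h(s) = 5s^2 + (1/3)s - 6.
Evaluating at s = 11: h(11) = 1808/3.

1808/3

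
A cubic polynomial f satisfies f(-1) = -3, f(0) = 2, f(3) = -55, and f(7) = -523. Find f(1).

-1

Using the Lagrange interpolation formula with nodes -1, 0, 3, 7:
  L_0(x) = x(x - 3)(x - 7) / -32
  L_1(x) = (x + 1)(x - 3)(x - 7) / 21
  L_2(x) = (x + 1)x(x - 7) / -48
  L_3(x) = (x + 1)x(x - 3) / 224
Then f(x) = -3·L_0(x) + 2·L_1(x) - 55·L_2(x) - 523·L_3(x).
Expanding and collecting terms gives f(x) = -x³ - 4x² + 2x + 2.
Evaluating at x = 1: f(1) = -1.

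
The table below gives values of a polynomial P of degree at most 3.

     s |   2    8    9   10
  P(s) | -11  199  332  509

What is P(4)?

Using the Lagrange interpolation formula with nodes 2, 8, 9, 10:
  L_0(s) = (s - 8)(s - 9)(s - 10) / -336
  L_1(s) = (s - 2)(s - 9)(s - 10) / 12
  L_2(s) = (s - 2)(s - 8)(s - 10) / -7
  L_3(s) = (s - 2)(s - 8)(s - 9) / 16
Then P(s) = -11·L_0(s) + 199·L_1(s) + 332·L_2(s) + 509·L_3(s).
Expanding and collecting terms gives P(s) = s^3 - 5s^2 + s - 1.
Evaluating at s = 4: P(4) = -13.

-13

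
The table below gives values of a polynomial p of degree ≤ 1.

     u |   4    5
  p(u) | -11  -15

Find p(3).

Using the Lagrange interpolation formula with nodes 4, 5:
  L_0(u) = (u - 5) / -1
  L_1(u) = (u - 4) / 1
Then p(u) = -11·L_0(u) - 15·L_1(u).
Expanding and collecting terms gives p(u) = -4u + 5.
Evaluating at u = 3: p(3) = -7.

-7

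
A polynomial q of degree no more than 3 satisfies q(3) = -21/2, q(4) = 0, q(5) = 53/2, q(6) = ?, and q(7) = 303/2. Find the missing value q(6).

75

On equispaced nodes a degree-3 polynomial has vanishing fourth forward difference, so
  q(3) - 4·q(4) + 6·q(5) - 4·q(6) + q(7) = 0.
Substituting the known values and solving for q(6):
  -4·q(6) = -300
  q(6) = 75.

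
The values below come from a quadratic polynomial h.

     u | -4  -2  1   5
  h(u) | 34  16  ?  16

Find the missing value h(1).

4

The 3 known points determine the degree-2 polynomial uniquely.
Write h(u) = au^2 + bu + c. Substituting each data point gives a linear system:
  16a - 4b + c = 34
  4a - 2b + c = 16
  25a + 5b + c = 16
Solving the system yields a = 1, b = -3, c = 6.
So h(u) = u² - 3u + 6.
Then h(1) = 4.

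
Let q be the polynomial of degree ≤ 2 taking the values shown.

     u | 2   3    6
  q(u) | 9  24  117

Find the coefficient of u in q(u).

-5

Write q(u) = au^2 + bu + c. Substituting each data point gives a linear system:
  4a + 2b + c = 9
  9a + 3b + c = 24
  36a + 6b + c = 117
Solving the system yields a = 4, b = -5, c = 3.
So q(u) = 4u² - 5u + 3.
The coefficient of u is -5.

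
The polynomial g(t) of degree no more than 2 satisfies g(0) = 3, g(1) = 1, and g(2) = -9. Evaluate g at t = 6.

-129

Write g(t) = at^2 + bt + c. Substituting each data point gives a linear system:
  c = 3
  a + b + c = 1
  4a + 2b + c = -9
Solving the system yields a = -4, b = 2, c = 3.
So g(t) = -4t² + 2t + 3.
Then g(6) = -129.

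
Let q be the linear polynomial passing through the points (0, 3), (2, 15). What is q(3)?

Using the Lagrange interpolation formula with nodes 0, 2:
  L_0(s) = (s - 2) / -2
  L_1(s) = s / 2
Then q(s) = 3·L_0(s) + 15·L_1(s).
Expanding and collecting terms gives q(s) = 6s + 3.
Evaluating at s = 3: q(3) = 21.

21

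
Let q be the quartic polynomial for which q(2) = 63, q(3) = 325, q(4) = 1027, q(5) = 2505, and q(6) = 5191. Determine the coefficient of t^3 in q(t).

0

Write q(t) = at^4 + bt^3 + ct^2 + dt + e. Substituting each data point gives a linear system:
  16a + 8b + 4c + 2d + e = 63
  81a + 27b + 9c + 3d + e = 325
  256a + 64b + 16c + 4d + e = 1027
  625a + 125b + 25c + 5d + e = 2505
  1296a + 216b + 36c + 6d + e = 5191
Solving the system yields a = 4, b = 0, c = 0, d = 2, e = -5.
So q(t) = 4t^4 + 2t - 5.
The coefficient of t^3 is 0.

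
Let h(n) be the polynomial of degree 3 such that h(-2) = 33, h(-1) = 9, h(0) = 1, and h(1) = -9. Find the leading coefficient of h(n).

Write h(n) = an^3 + bn^2 + cn + d. Substituting each data point gives a linear system:
  -8a + 4b - 2c + d = 33
  -a + b - c + d = 9
  d = 1
  a + b + c + d = -9
Solving the system yields a = -3, b = -1, c = -6, d = 1.
So h(n) = -3n³ - n² - 6n + 1.
The leading coefficient is -3.

-3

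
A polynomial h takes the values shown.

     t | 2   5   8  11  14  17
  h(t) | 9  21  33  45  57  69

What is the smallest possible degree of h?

Forward differences of the values at t = 2, 5, 8, 11, 14, 17:
  h  : 9  21  33  45  57  69
  Δ  : 12  12  12  12  12
  Δ^2: 0  0  0  0
  Δ^3: 0  0  0
  Δ^4: 0  0
  Δ^5: 0
The first differences are constant (12) and nonzero, while all higher differences vanish, so the minimal degree is 1.

1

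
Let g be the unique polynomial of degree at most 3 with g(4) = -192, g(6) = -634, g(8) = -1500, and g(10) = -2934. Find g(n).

g(n) = -3n^3 + n^2 - 3n - 4

Using the Lagrange interpolation formula with nodes 4, 6, 8, 10:
  L_0(n) = (n - 6)(n - 8)(n - 10) / -48
  L_1(n) = (n - 4)(n - 8)(n - 10) / 16
  L_2(n) = (n - 4)(n - 6)(n - 10) / -16
  L_3(n) = (n - 4)(n - 6)(n - 8) / 48
Then g(n) = -192·L_0(n) - 634·L_1(n) - 1500·L_2(n) - 2934·L_3(n).
Expanding and collecting terms gives g(n) = -3n³ + n² - 3n - 4.
Check: g(4) = -192. ✓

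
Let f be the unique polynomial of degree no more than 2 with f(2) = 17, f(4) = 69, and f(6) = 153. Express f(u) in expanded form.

Write f(u) = au^2 + bu + c. Substituting each data point gives a linear system:
  4a + 2b + c = 17
  16a + 4b + c = 69
  36a + 6b + c = 153
Solving the system yields a = 4, b = 2, c = -3.
So f(u) = 4u² + 2u - 3.
Check: f(2) = 17. ✓

f(u) = 4u^2 + 2u - 3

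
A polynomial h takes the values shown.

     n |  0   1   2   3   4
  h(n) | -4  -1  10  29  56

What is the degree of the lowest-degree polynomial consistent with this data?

Forward differences of the values at n = 0, 1, 2, 3, 4:
  h  : -4  -1  10  29  56
  Δ  : 3  11  19  27
  Δ^2: 8  8  8
  Δ^3: 0  0
  Δ^4: 0
The second differences are constant (8) and nonzero, while all higher differences vanish, so the minimal degree is 2.

2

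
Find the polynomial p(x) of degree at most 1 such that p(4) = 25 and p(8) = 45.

Write p(x) = ax + b. Substituting each data point gives a linear system:
  4a + b = 25
  8a + b = 45
Solving the system yields a = 5, b = 5.
So p(x) = 5x + 5.
Check: p(4) = 25. ✓

p(x) = 5x + 5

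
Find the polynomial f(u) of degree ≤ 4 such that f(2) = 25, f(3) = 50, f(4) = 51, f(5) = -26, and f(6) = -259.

f(u) = -u^4 + 5u^3 - 2u^2 + 5u - 1

Using the Lagrange interpolation formula with nodes 2, 3, 4, 5, 6:
  L_0(u) = (u - 3)(u - 4)(u - 5)(u - 6) / 24
  L_1(u) = (u - 2)(u - 4)(u - 5)(u - 6) / -6
  L_2(u) = (u - 2)(u - 3)(u - 5)(u - 6) / 4
  L_3(u) = (u - 2)(u - 3)(u - 4)(u - 6) / -6
  L_4(u) = (u - 2)(u - 3)(u - 4)(u - 5) / 24
Then f(u) = 25·L_0(u) + 50·L_1(u) + 51·L_2(u) - 26·L_3(u) - 259·L_4(u).
Expanding and collecting terms gives f(u) = -u^4 + 5u^3 - 2u^2 + 5u - 1.
Check: f(2) = 25. ✓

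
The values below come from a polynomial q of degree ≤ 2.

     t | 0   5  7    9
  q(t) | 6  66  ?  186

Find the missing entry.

The 3 known points determine the degree-2 polynomial uniquely.
Write q(t) = at^2 + bt + c. Substituting each data point gives a linear system:
  c = 6
  25a + 5b + c = 66
  81a + 9b + c = 186
Solving the system yields a = 2, b = 2, c = 6.
So q(t) = 2t² + 2t + 6.
Then q(7) = 118.

118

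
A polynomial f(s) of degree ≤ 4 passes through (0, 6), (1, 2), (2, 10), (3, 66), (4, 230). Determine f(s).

f(s) = s^4 - s^2 - 4s + 6

Write f(s) = as^4 + bs^3 + cs^2 + ds + e. Substituting each data point gives a linear system:
  e = 6
  a + b + c + d + e = 2
  16a + 8b + 4c + 2d + e = 10
  81a + 27b + 9c + 3d + e = 66
  256a + 64b + 16c + 4d + e = 230
Solving the system yields a = 1, b = 0, c = -1, d = -4, e = 6.
So f(s) = s^4 - s^2 - 4s + 6.
Check: f(3) = 66. ✓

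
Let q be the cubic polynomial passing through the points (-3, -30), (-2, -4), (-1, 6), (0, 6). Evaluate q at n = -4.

Forward differences of the values at n = -3, -2, -1, 0:
  q  : -30  -4  6  6
  Δ  : 26  10  0
  Δ^2: -16  -10
  Δ^3: 6
The third differences are constant, confirming degree 3.
Interpolating (Newton forward form) and evaluating at n = -4 gives q(-4) = -78.

-78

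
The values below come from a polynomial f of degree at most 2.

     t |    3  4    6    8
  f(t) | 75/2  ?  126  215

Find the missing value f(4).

61

The 3 known points determine the degree-2 polynomial uniquely.
Write f(t) = at^2 + bt + c. Substituting each data point gives a linear system:
  9a + 3b + c = 75/2
  36a + 6b + c = 126
  64a + 8b + c = 215
Solving the system yields a = 3, b = 5/2, c = 3.
So f(t) = 3t^2 + (5/2)t + 3.
Then f(4) = 61.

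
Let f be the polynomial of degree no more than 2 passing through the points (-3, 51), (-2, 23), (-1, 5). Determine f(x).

Write f(x) = ax^2 + bx + c. Substituting each data point gives a linear system:
  9a - 3b + c = 51
  4a - 2b + c = 23
  a - b + c = 5
Solving the system yields a = 5, b = -3, c = -3.
So f(x) = 5x^2 - 3x - 3.
Check: f(-3) = 51. ✓

f(x) = 5x^2 - 3x - 3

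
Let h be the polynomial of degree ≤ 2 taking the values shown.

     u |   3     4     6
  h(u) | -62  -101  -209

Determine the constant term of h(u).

-5

Write h(u) = au^2 + bu + c. Substituting each data point gives a linear system:
  9a + 3b + c = -62
  16a + 4b + c = -101
  36a + 6b + c = -209
Solving the system yields a = -5, b = -4, c = -5.
So h(u) = -5u^2 - 4u - 5.
The constant term is -5.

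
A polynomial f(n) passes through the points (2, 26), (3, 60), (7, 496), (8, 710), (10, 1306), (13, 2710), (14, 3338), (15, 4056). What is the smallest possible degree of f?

Divided differences on the nodes 2, 3, 7, 8, 10, 13, 14, 15:
  order 0: 26  60  496  710  1306  2710  3338  4056
  order 1: 34  109  214  298  468  628  718
  order 2: 15  21  28  34  40  45
  order 3: 1  1  1  1  1
  order 4: 0  0  0  0
  order 5: 0  0  0
  order 6: 0  0
  order 7: 0
The order-3 divided differences are all 1 (nonzero) and every higher order vanishes, so the data lies on a polynomial of degree exactly 3.

3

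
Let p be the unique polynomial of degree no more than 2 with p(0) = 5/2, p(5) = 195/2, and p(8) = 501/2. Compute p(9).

Write p(n) = an^2 + bn + c. Substituting each data point gives a linear system:
  c = 5/2
  25a + 5b + c = 195/2
  64a + 8b + c = 501/2
Solving the system yields a = 4, b = -1, c = 5/2.
So p(n) = 4n^2 - n + 5/2.
Then p(9) = 635/2.

635/2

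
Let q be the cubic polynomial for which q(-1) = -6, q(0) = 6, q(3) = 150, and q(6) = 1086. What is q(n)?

q(n) = 5n^3 - n^2 + 6n + 6

Using the Lagrange interpolation formula with nodes -1, 0, 3, 6:
  L_0(n) = n(n - 3)(n - 6) / -28
  L_1(n) = (n + 1)(n - 3)(n - 6) / 18
  L_2(n) = (n + 1)n(n - 6) / -36
  L_3(n) = (n + 1)n(n - 3) / 126
Then q(n) = -6·L_0(n) + 6·L_1(n) + 150·L_2(n) + 1086·L_3(n).
Expanding and collecting terms gives q(n) = 5n^3 - n^2 + 6n + 6.
Check: q(0) = 6. ✓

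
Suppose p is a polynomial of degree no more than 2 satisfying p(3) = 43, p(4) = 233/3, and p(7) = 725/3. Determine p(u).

Using the Lagrange interpolation formula with nodes 3, 4, 7:
  L_0(u) = (u - 4)(u - 7) / 4
  L_1(u) = (u - 3)(u - 7) / -3
  L_2(u) = (u - 3)(u - 4) / 12
Then p(u) = 43·L_0(u) + 233/3·L_1(u) + 725/3·L_2(u).
Expanding and collecting terms gives p(u) = 5u² - (1/3)u - 1.
Check: p(7) = 725/3. ✓

p(u) = 5u^2 - (1/3)u - 1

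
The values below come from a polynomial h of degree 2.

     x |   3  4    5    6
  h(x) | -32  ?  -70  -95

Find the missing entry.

-49

The 3 known points determine the degree-2 polynomial uniquely.
Write h(x) = ax^2 + bx + c. Substituting each data point gives a linear system:
  9a + 3b + c = -32
  25a + 5b + c = -70
  36a + 6b + c = -95
Solving the system yields a = -2, b = -3, c = -5.
So h(x) = -2x^2 - 3x - 5.
Then h(4) = -49.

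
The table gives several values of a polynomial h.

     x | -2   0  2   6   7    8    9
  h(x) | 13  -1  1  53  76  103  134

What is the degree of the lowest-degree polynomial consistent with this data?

2

Divided differences on the nodes -2, 0, 2, 6, 7, 8, 9:
  order 0: 13  -1  1  53  76  103  134
  order 1: -7  1  13  23  27  31
  order 2: 2  2  2  2  2
  order 3: 0  0  0  0
  order 4: 0  0  0
  order 5: 0  0
  order 6: 0
The order-2 divided differences are all 2 (nonzero) and every higher order vanishes, so the data lies on a polynomial of degree exactly 2.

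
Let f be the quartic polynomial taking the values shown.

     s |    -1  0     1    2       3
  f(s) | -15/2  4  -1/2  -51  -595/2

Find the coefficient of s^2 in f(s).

-3

Write f(s) = as^4 + bs^3 + cs^2 + ds + e. Substituting each data point gives a linear system:
  a - b + c - d + e = -15/2
  e = 4
  a + b + c + d + e = -1/2
  16a + 8b + 4c + 2d + e = -51
  81a + 27b + 9c + 3d + e = -595/2
Solving the system yields a = -5, b = 5, c = -3, d = -3/2, e = 4.
So f(s) = -5s⁴ + 5s³ - 3s² - (3/2)s + 4.
The coefficient of s^2 is -3.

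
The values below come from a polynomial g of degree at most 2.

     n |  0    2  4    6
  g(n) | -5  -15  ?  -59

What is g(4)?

The 3 known points determine the degree-2 polynomial uniquely.
Write g(n) = an^2 + bn + c. Substituting each data point gives a linear system:
  c = -5
  4a + 2b + c = -15
  36a + 6b + c = -59
Solving the system yields a = -1, b = -3, c = -5.
So g(n) = -n^2 - 3n - 5.
Then g(4) = -33.

-33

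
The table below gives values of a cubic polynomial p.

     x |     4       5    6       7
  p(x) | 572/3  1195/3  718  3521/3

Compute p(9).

Write p(x) = ax^3 + bx^2 + cx + d. Substituting each data point gives a linear system:
  64a + 16b + 4c + d = 572/3
  125a + 25b + 5c + d = 1195/3
  216a + 36b + 6c + d = 718
  343a + 49b + 7c + d = 3521/3
Solving the system yields a = 4, b = -4, c = -1/3, d = 0.
So p(x) = 4x^3 - 4x^2 - (1/3)x.
Then p(9) = 2589.

2589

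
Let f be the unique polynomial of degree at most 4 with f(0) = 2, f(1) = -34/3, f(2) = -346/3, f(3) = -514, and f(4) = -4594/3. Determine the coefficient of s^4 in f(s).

Write f(s) = as^4 + bs^3 + cs^2 + ds + e. Substituting each data point gives a linear system:
  e = 2
  a + b + c + d + e = -34/3
  16a + 8b + 4c + 2d + e = -346/3
  81a + 27b + 9c + 3d + e = -514
  256a + 64b + 16c + 4d + e = -4594/3
Solving the system yields a = -5, b = -4, c = 5/3, d = -6, e = 2.
So f(s) = -5s^4 - 4s^3 + (5/3)s^2 - 6s + 2.
The leading coefficient is -5.

-5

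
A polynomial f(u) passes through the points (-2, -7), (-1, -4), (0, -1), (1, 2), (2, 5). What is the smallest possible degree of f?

Forward differences of the values at u = -2, -1, 0, 1, 2:
  f  : -7  -4  -1  2  5
  Δ  : 3  3  3  3
  Δ^2: 0  0  0
  Δ^3: 0  0
  Δ^4: 0
The first differences are constant (3) and nonzero, while all higher differences vanish, so the minimal degree is 1.

1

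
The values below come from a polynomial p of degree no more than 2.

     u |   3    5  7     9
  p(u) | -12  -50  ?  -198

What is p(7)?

On equispaced nodes a degree-2 polynomial has vanishing third forward difference, so
  - p(3) + 3·p(5) - 3·p(7) + p(9) = 0.
Substituting the known values and solving for p(7):
  -3·p(7) = 336
  p(7) = -112.

-112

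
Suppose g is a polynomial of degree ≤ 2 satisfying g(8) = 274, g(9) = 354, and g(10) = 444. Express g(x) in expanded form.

Using the Lagrange interpolation formula with nodes 8, 9, 10:
  L_0(x) = (x - 9)(x - 10) / 2
  L_1(x) = (x - 8)(x - 10) / -1
  L_2(x) = (x - 8)(x - 9) / 2
Then g(x) = 274·L_0(x) + 354·L_1(x) + 444·L_2(x).
Expanding and collecting terms gives g(x) = 5x² - 5x - 6.
Check: g(9) = 354. ✓

g(x) = 5x^2 - 5x - 6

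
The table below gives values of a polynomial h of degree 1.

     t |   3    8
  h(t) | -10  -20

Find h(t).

Write h(t) = at + b. Substituting each data point gives a linear system:
  3a + b = -10
  8a + b = -20
Solving the system yields a = -2, b = -4.
So h(t) = -2t - 4.
Check: h(3) = -10. ✓

h(t) = -2t - 4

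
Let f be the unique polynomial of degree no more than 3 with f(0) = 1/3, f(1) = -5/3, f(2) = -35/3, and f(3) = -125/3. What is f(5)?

Forward differences of the values at s = 0, 1, 2, 3:
  f  : 1/3  -5/3  -35/3  -125/3
  Δ  : -2  -10  -30
  Δ^2: -8  -20
  Δ^3: -12
The third differences are constant, confirming degree 3.
Interpolating (Newton forward form) and evaluating at s = 5 gives f(5) = -629/3.

-629/3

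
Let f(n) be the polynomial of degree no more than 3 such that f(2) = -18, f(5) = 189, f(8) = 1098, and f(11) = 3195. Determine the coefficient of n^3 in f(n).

3

Write f(n) = an^3 + bn^2 + cn + d. Substituting each data point gives a linear system:
  8a + 4b + 2c + d = -18
  125a + 25b + 5c + d = 189
  512a + 64b + 8c + d = 1098
  1331a + 121b + 11c + d = 3195
Solving the system yields a = 3, b = -6, c = -6, d = -6.
So f(n) = 3n^3 - 6n^2 - 6n - 6.
The leading coefficient is 3.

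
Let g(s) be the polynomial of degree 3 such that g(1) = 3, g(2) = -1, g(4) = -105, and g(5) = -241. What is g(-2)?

39

Using the Lagrange interpolation formula with nodes 1, 2, 4, 5:
  L_0(s) = (s - 2)(s - 4)(s - 5) / -12
  L_1(s) = (s - 1)(s - 4)(s - 5) / 6
  L_2(s) = (s - 1)(s - 2)(s - 5) / -6
  L_3(s) = (s - 1)(s - 2)(s - 4) / 12
Then g(s) = 3·L_0(s) - 1·L_1(s) - 105·L_2(s) - 241·L_3(s).
Expanding and collecting terms gives g(s) = -3s^3 + 5s^2 + 2s - 1.
Evaluating at s = -2: g(-2) = 39.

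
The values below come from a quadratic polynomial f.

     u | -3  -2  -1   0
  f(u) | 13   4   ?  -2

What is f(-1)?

The 3 known points determine the degree-2 polynomial uniquely.
Write f(u) = au^2 + bu + c. Substituting each data point gives a linear system:
  9a - 3b + c = 13
  4a - 2b + c = 4
  c = -2
Solving the system yields a = 2, b = 1, c = -2.
So f(u) = 2u^2 + u - 2.
Then f(-1) = -1.

-1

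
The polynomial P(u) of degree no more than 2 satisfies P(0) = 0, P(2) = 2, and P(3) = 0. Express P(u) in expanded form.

Write P(u) = au^2 + bu + c. Substituting each data point gives a linear system:
  c = 0
  4a + 2b + c = 2
  9a + 3b + c = 0
Solving the system yields a = -1, b = 3, c = 0.
So P(u) = -u^2 + 3u.
Check: P(0) = 0. ✓

P(u) = -u^2 + 3u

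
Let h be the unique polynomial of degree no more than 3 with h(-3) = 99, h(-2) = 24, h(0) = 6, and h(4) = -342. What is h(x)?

Write h(x) = ax^3 + bx^2 + cx + d. Substituting each data point gives a linear system:
  -27a + 9b - 3c + d = 99
  -8a + 4b - 2c + d = 24
  d = 6
  64a + 16b + 4c + d = -342
Solving the system yields a = -5, b = -3, c = 5, d = 6.
So h(x) = -5x^3 - 3x^2 + 5x + 6.
Check: h(-3) = 99. ✓

h(x) = -5x^3 - 3x^2 + 5x + 6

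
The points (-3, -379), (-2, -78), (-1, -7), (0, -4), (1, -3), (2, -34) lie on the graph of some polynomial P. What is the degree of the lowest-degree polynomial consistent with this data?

4

Forward differences of the values at s = -3, -2, -1, 0, 1, 2:
  P  : -379  -78  -7  -4  -3  -34
  Δ  : 301  71  3  1  -31
  Δ^2: -230  -68  -2  -32
  Δ^3: 162  66  -30
  Δ^4: -96  -96
  Δ^5: 0
The fourth differences are constant (-96) and nonzero, while all higher differences vanish, so the minimal degree is 4.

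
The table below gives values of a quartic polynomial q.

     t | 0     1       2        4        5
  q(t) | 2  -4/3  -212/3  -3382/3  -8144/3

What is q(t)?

Using the Lagrange interpolation formula with nodes 0, 1, 2, 4, 5:
  L_0(t) = (t - 1)(t - 2)(t - 4)(t - 5) / 40
  L_1(t) = t(t - 2)(t - 4)(t - 5) / -12
  L_2(t) = t(t - 1)(t - 4)(t - 5) / 12
  L_3(t) = t(t - 1)(t - 2)(t - 5) / -24
  L_4(t) = t(t - 1)(t - 2)(t - 4) / 60
Then q(t) = 2·L_0(t) - 4/3·L_1(t) - 212/3·L_2(t) - 3382/3·L_3(t) - 8144/3·L_4(t).
Expanding and collecting terms gives q(t) = -4t^4 - 2t^3 + t^2 + (5/3)t + 2.
Check: q(2) = -212/3. ✓

q(t) = -4t^4 - 2t^3 + t^2 + (5/3)t + 2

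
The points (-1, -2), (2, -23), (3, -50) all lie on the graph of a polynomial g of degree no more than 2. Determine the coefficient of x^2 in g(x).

-5

Write g(x) = ax^2 + bx + c. Substituting each data point gives a linear system:
  a - b + c = -2
  4a + 2b + c = -23
  9a + 3b + c = -50
Solving the system yields a = -5, b = -2, c = 1.
So g(x) = -5x^2 - 2x + 1.
The leading coefficient is -5.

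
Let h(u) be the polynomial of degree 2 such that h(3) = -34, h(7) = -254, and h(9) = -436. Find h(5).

Write h(u) = au^2 + bu + c. Substituting each data point gives a linear system:
  9a + 3b + c = -34
  49a + 7b + c = -254
  81a + 9b + c = -436
Solving the system yields a = -6, b = 5, c = 5.
So h(u) = -6u^2 + 5u + 5.
Then h(5) = -120.

-120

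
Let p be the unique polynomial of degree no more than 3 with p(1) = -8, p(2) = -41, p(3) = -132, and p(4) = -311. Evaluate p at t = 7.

Forward differences of the values at t = 1, 2, 3, 4:
  p  : -8  -41  -132  -311
  Δ  : -33  -91  -179
  Δ^2: -58  -88
  Δ^3: -30
The third differences are constant, confirming degree 3.
Interpolating (Newton forward form) and evaluating at t = 7 gives p(7) = -1676.

-1676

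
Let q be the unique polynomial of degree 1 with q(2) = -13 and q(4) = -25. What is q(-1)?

Using the Lagrange interpolation formula with nodes 2, 4:
  L_0(t) = (t - 4) / -2
  L_1(t) = (t - 2) / 2
Then q(t) = -13·L_0(t) - 25·L_1(t).
Expanding and collecting terms gives q(t) = -6t - 1.
Evaluating at t = -1: q(-1) = 5.

5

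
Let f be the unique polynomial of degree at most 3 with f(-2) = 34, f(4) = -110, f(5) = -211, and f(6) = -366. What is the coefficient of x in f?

Write f(x) = ax^3 + bx^2 + cx + d. Substituting each data point gives a linear system:
  -8a + 4b - 2c + d = 34
  64a + 16b + 4c + d = -110
  125a + 25b + 5c + d = -211
  216a + 36b + 6c + d = -366
Solving the system yields a = -2, b = 3, c = -6, d = -6.
So f(x) = -2x^3 + 3x^2 - 6x - 6.
The coefficient of x is -6.

-6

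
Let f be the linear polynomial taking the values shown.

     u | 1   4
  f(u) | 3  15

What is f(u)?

f(u) = 4u - 1

Write f(u) = au + b. Substituting each data point gives a linear system:
  a + b = 3
  4a + b = 15
Solving the system yields a = 4, b = -1.
So f(u) = 4u - 1.
Check: f(1) = 3. ✓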